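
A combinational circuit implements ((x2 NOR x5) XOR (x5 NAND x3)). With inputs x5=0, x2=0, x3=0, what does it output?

Substituting: ((0 NOR 0) XOR (0 NAND 0))
= 0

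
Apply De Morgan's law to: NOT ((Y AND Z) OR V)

NOT (Y AND Z) AND NOT V
De Morgan's: NOT(OR of terms) = AND of negations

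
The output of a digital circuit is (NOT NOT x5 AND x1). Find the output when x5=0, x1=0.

Substituting: (NOT NOT 0 AND 0)
= 0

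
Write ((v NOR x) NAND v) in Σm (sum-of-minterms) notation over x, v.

Σm(0, 1, 2, 3) = (NOT x AND NOT v) OR (NOT x AND v) OR (x AND NOT v) OR (x AND v)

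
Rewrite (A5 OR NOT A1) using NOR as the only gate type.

((A5 NOR (A1 NOR A1)) NOR (A5 NOR (A1 NOR A1)))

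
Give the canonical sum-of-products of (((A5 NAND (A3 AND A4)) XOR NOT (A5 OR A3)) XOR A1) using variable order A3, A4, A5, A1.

Σm(1, 2, 5, 6, 8, 10, 12, 15) = (NOT A3 AND NOT A4 AND NOT A5 AND A1) OR (NOT A3 AND NOT A4 AND A5 AND NOT A1) OR (NOT A3 AND A4 AND NOT A5 AND A1) OR (NOT A3 AND A4 AND A5 AND NOT A1) OR (A3 AND NOT A4 AND NOT A5 AND NOT A1) OR (A3 AND NOT A4 AND A5 AND NOT A1) OR (A3 AND A4 AND NOT A5 AND NOT A1) OR (A3 AND A4 AND A5 AND A1)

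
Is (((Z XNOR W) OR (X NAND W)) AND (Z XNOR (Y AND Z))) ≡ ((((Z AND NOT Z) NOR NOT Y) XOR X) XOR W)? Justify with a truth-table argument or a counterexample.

No. Counterexample: with Y=0, X=0, Z=0, W=0, Expression 1 = 1 but Expression 2 = 0.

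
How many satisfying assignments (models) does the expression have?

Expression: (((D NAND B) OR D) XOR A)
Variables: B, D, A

Satisfying assignments: (0,0,0), (0,1,0), (1,0,0), (1,1,0)
Count: 4 out of 8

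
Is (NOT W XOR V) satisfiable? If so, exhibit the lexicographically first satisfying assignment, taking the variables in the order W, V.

W=0, V=0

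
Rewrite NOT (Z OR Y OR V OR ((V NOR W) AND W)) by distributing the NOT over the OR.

NOT Z AND NOT Y AND NOT V AND NOT ((V NOR W) AND W)
De Morgan's: NOT(OR of terms) = AND of negations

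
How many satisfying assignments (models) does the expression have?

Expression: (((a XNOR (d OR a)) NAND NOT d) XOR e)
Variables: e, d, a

Satisfying assignments: (0,1,0), (0,1,1), (1,0,0), (1,0,1)
Count: 4 out of 8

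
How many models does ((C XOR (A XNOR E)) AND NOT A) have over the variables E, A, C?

Satisfying assignments: (0,0,0), (1,0,1)
Count: 2 out of 8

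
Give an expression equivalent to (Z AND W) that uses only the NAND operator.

((Z NAND W) NAND (Z NAND W))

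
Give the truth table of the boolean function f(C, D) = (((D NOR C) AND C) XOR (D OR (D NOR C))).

C | D | Output
--------------
0 | 0 | 1
0 | 1 | 1
1 | 0 | 0
1 | 1 | 1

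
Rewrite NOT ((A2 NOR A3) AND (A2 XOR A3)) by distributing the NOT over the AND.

NOT (A2 NOR A3) OR NOT (A2 XOR A3)
De Morgan's: NOT(AND of terms) = OR of negations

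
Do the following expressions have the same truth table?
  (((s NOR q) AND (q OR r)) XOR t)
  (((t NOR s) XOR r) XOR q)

No. Counterexample: with s=0, r=0, q=0, t=0, Expression 1 = 0 but Expression 2 = 1.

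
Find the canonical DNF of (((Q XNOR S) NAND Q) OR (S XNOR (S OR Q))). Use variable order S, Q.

(NOT S AND NOT Q) OR (NOT S AND Q) OR (S AND NOT Q) OR (S AND Q)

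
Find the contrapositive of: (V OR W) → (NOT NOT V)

Contrapositive: NOT V → NOT (V OR W)
Note: A statement and its contrapositive are logically equivalent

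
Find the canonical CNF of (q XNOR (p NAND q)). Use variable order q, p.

(q OR p) AND (q OR NOT p) AND (NOT q OR NOT p)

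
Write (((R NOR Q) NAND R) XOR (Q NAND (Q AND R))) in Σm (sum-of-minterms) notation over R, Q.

Σm(3) = (R AND Q)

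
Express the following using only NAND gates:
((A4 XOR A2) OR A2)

((((A4 NAND (A4 NAND A2)) NAND (A2 NAND (A4 NAND A2))) NAND ((A4 NAND (A4 NAND A2)) NAND (A2 NAND (A4 NAND A2)))) NAND (A2 NAND A2))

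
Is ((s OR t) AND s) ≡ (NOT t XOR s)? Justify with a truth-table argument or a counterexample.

No. Counterexample: with s=0, t=0, Expression 1 = 0 but Expression 2 = 1.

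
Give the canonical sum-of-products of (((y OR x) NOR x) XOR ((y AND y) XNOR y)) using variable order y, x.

Σm(1, 2, 3) = (NOT y AND x) OR (y AND NOT x) OR (y AND x)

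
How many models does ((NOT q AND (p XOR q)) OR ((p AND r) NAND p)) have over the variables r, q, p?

Satisfying assignments: (0,0,0), (0,0,1), (0,1,0), (0,1,1), (1,0,0), (1,0,1), (1,1,0)
Count: 7 out of 8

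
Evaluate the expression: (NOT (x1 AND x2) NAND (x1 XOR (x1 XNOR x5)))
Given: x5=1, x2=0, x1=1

Substituting: (NOT (1 AND 0) NAND (1 XOR (1 XNOR 1)))
= 1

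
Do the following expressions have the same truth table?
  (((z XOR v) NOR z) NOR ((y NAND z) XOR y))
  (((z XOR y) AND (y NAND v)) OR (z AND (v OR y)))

No. Counterexample: with y=0, v=0, z=1, Expression 1 = 0 but Expression 2 = 1.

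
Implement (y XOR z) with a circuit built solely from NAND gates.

((y NAND (y NAND z)) NAND (z NAND (y NAND z)))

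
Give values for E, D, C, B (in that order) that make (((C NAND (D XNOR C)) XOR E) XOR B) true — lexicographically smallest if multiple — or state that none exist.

E=0, D=0, C=0, B=0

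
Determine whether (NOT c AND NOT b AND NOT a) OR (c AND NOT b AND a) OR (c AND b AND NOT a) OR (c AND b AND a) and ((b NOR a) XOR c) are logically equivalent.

Yes, they are equivalent — the two output columns agree on all 8 assignments:
c | b | a | Expression 1 | Expression 2
---------------------------------------
0 | 0 | 0 | 1 | 1
0 | 0 | 1 | 0 | 0
0 | 1 | 0 | 0 | 0
0 | 1 | 1 | 0 | 0
1 | 0 | 0 | 0 | 0
1 | 0 | 1 | 1 | 1
1 | 1 | 0 | 1 | 1
1 | 1 | 1 | 1 | 1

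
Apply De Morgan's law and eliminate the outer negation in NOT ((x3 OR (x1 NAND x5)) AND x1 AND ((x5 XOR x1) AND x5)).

NOT (x3 OR (x1 NAND x5)) OR NOT x1 OR NOT ((x5 XOR x1) AND x5)
De Morgan's: NOT(AND of terms) = OR of negations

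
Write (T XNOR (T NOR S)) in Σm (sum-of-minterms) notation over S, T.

Σm(2) = (S AND NOT T)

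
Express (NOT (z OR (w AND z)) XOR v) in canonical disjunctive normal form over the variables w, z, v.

(NOT w AND NOT z AND NOT v) OR (NOT w AND z AND v) OR (w AND NOT z AND NOT v) OR (w AND z AND v)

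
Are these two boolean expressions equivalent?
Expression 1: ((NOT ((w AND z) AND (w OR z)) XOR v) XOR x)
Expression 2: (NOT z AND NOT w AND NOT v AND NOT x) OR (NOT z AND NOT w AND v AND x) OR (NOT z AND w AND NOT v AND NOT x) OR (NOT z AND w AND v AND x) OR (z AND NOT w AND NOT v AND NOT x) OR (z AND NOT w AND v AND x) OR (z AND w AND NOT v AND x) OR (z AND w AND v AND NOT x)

Yes, they are equivalent — the two output columns agree on all 16 assignments:
z | w | v | x | Expression 1 | Expression 2
-------------------------------------------
0 | 0 | 0 | 0 | 1 | 1
0 | 0 | 0 | 1 | 0 | 0
0 | 0 | 1 | 0 | 0 | 0
0 | 0 | 1 | 1 | 1 | 1
0 | 1 | 0 | 0 | 1 | 1
0 | 1 | 0 | 1 | 0 | 0
0 | 1 | 1 | 0 | 0 | 0
0 | 1 | 1 | 1 | 1 | 1
1 | 0 | 0 | 0 | 1 | 1
1 | 0 | 0 | 1 | 0 | 0
1 | 0 | 1 | 0 | 0 | 0
1 | 0 | 1 | 1 | 1 | 1
1 | 1 | 0 | 0 | 0 | 0
1 | 1 | 0 | 1 | 1 | 1
1 | 1 | 1 | 0 | 1 | 1
1 | 1 | 1 | 1 | 0 | 0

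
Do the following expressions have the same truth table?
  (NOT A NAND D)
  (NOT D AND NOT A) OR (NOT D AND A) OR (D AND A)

Yes, they are equivalent — the two output columns agree on all 4 assignments:
D | A | Expression 1 | Expression 2
-----------------------------------
0 | 0 | 1 | 1
0 | 1 | 1 | 1
1 | 0 | 0 | 0
1 | 1 | 1 | 1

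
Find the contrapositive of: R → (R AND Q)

Contrapositive: NOT (R AND Q) → NOT R
Note: A statement and its contrapositive are logically equivalent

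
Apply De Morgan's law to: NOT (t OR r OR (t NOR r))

NOT t AND NOT r AND NOT (t NOR r)
De Morgan's: NOT(OR of terms) = AND of negations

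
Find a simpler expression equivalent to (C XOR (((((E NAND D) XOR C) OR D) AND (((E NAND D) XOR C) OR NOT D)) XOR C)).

By XOR self-cancellation ((E XOR v) XOR v = E) then distribution ((E OR v) AND (E OR NOT v) = E):
= ((E NAND D) XOR C)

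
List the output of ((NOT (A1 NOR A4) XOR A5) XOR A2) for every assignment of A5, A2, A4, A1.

A5 | A2 | A4 | A1 | Output
--------------------------
0 | 0 | 0 | 0 | 0
0 | 0 | 0 | 1 | 1
0 | 0 | 1 | 0 | 1
0 | 0 | 1 | 1 | 1
0 | 1 | 0 | 0 | 1
0 | 1 | 0 | 1 | 0
0 | 1 | 1 | 0 | 0
0 | 1 | 1 | 1 | 0
1 | 0 | 0 | 0 | 1
1 | 0 | 0 | 1 | 0
1 | 0 | 1 | 0 | 0
1 | 0 | 1 | 1 | 0
1 | 1 | 0 | 0 | 0
1 | 1 | 0 | 1 | 1
1 | 1 | 1 | 0 | 1
1 | 1 | 1 | 1 | 1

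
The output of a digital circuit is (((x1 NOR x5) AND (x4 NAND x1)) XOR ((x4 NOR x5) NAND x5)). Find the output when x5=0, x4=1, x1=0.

Substituting: (((0 NOR 0) AND (1 NAND 0)) XOR ((1 NOR 0) NAND 0))
= 0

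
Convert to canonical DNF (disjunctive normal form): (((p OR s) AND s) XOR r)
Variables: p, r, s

(NOT p AND NOT r AND s) OR (NOT p AND r AND NOT s) OR (p AND NOT r AND s) OR (p AND r AND NOT s)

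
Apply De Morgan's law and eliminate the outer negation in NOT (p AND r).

NOT p OR NOT r
De Morgan's: NOT(AND of terms) = OR of negations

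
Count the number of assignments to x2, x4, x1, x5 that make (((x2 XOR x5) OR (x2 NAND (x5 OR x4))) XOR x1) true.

Satisfying assignments: (0,0,0,0), (0,0,0,1), (0,1,0,0), (0,1,0,1), (1,0,0,0), (1,0,1,1), (1,1,0,0), (1,1,1,1)
Count: 8 out of 16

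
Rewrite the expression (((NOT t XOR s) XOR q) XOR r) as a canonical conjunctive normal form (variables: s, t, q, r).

(s OR t OR q OR NOT r) AND (s OR t OR NOT q OR r) AND (s OR NOT t OR q OR r) AND (s OR NOT t OR NOT q OR NOT r) AND (NOT s OR t OR q OR r) AND (NOT s OR t OR NOT q OR NOT r) AND (NOT s OR NOT t OR q OR NOT r) AND (NOT s OR NOT t OR NOT q OR r)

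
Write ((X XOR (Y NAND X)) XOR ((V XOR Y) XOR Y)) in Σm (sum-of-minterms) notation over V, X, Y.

Σm(0, 1, 3, 6) = (NOT V AND NOT X AND NOT Y) OR (NOT V AND NOT X AND Y) OR (NOT V AND X AND Y) OR (V AND X AND NOT Y)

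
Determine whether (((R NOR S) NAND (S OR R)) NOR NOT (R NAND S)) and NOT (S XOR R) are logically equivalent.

No. Counterexample: with S=0, R=0, Expression 1 = 0 but Expression 2 = 1.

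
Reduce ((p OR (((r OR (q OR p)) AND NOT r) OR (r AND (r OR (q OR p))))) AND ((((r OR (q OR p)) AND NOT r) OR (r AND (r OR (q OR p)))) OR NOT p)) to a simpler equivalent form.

By distribution ((E OR v) AND (E OR NOT v) = E) then distribution ((E AND v) OR (E AND NOT v) = E):
= (r OR (q OR p))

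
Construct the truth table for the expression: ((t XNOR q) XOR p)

t | p | q | Output
------------------
0 | 0 | 0 | 1
0 | 0 | 1 | 0
0 | 1 | 0 | 0
0 | 1 | 1 | 1
1 | 0 | 0 | 0
1 | 0 | 1 | 1
1 | 1 | 0 | 1
1 | 1 | 1 | 0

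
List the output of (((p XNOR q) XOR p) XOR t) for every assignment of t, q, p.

t | q | p | Output
------------------
0 | 0 | 0 | 1
0 | 0 | 1 | 1
0 | 1 | 0 | 0
0 | 1 | 1 | 0
1 | 0 | 0 | 0
1 | 0 | 1 | 0
1 | 1 | 0 | 1
1 | 1 | 1 | 1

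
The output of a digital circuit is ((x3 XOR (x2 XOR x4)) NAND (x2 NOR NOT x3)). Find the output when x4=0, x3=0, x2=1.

Substituting: ((0 XOR (1 XOR 0)) NAND (1 NOR NOT 0))
= 1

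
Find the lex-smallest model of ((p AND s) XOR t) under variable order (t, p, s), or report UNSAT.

t=0, p=1, s=1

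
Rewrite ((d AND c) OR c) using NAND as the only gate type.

((((d NAND c) NAND (d NAND c)) NAND ((d NAND c) NAND (d NAND c))) NAND (c NAND c))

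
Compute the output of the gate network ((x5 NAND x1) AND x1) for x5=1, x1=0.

Substituting: ((1 NAND 0) AND 0)
= 0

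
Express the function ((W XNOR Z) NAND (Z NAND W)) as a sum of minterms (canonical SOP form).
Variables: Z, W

Σm(1, 2, 3) = (NOT Z AND W) OR (Z AND NOT W) OR (Z AND W)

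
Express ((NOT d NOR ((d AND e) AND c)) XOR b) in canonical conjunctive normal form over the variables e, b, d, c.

(e OR b OR d OR c) AND (e OR b OR d OR NOT c) AND (e OR NOT b OR NOT d OR c) AND (e OR NOT b OR NOT d OR NOT c) AND (NOT e OR b OR d OR c) AND (NOT e OR b OR d OR NOT c) AND (NOT e OR b OR NOT d OR NOT c) AND (NOT e OR NOT b OR NOT d OR c)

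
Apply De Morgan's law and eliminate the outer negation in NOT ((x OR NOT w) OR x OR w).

NOT (x OR NOT w) AND NOT x AND NOT w
De Morgan's: NOT(OR of terms) = AND of negations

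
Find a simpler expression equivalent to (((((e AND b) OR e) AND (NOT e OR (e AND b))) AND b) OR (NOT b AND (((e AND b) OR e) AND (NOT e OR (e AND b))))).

By distribution ((E AND v) OR (E AND NOT v) = E) then distribution ((E OR v) AND (E OR NOT v) = E):
= (e AND b)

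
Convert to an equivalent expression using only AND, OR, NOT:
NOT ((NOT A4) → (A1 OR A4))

(NOT A4) AND NOT (A1 OR A4)
(Negated implication: NOT(A → B) = A AND NOT B)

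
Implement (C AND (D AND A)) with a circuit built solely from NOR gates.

((C NOR C) NOR (((D NOR D) NOR (A NOR A)) NOR ((D NOR D) NOR (A NOR A))))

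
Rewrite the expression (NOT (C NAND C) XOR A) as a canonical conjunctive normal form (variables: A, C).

(A OR C) AND (NOT A OR NOT C)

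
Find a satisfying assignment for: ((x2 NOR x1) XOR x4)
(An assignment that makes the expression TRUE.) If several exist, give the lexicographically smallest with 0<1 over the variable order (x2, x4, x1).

x2=0, x4=0, x1=0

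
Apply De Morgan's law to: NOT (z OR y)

NOT z AND NOT y
De Morgan's: NOT(OR of terms) = AND of negations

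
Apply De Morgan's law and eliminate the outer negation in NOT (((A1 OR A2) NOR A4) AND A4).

NOT ((A1 OR A2) NOR A4) OR NOT A4
De Morgan's: NOT(AND of terms) = OR of negations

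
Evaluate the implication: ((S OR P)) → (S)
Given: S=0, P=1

Antecedent ((S OR P)) = 1; consequent (S) = 0.
1 → 0 = 0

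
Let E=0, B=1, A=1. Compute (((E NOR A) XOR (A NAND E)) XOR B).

Substituting: (((0 NOR 1) XOR (1 NAND 0)) XOR 1)
= 0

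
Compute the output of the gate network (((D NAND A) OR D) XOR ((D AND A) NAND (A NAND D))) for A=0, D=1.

Substituting: (((1 NAND 0) OR 1) XOR ((1 AND 0) NAND (0 NAND 1)))
= 0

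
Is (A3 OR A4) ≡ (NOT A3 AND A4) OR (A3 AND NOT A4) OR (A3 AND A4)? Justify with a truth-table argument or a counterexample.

Yes, they are equivalent — the two output columns agree on all 4 assignments:
A3 | A4 | Expression 1 | Expression 2
-------------------------------------
0 | 0 | 0 | 0
0 | 1 | 1 | 1
1 | 0 | 1 | 1
1 | 1 | 1 | 1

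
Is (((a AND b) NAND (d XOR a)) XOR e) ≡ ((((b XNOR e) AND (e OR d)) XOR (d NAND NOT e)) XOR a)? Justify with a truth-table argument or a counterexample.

No. Counterexample: with a=0, d=0, e=1, b=0, Expression 1 = 0 but Expression 2 = 1.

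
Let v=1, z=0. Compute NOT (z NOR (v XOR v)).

Substituting: NOT (0 NOR (1 XOR 1))
= 0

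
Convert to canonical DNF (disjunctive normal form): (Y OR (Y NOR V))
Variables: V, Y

(NOT V AND NOT Y) OR (NOT V AND Y) OR (V AND Y)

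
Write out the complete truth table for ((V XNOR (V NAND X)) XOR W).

W | V | X | Output
------------------
0 | 0 | 0 | 0
0 | 0 | 1 | 0
0 | 1 | 0 | 1
0 | 1 | 1 | 0
1 | 0 | 0 | 1
1 | 0 | 1 | 1
1 | 1 | 0 | 0
1 | 1 | 1 | 1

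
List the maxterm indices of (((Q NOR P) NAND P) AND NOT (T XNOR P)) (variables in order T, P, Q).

ΠM(0, 1, 6, 7) = (T OR P OR Q) AND (T OR P OR NOT Q) AND (NOT T OR NOT P OR Q) AND (NOT T OR NOT P OR NOT Q)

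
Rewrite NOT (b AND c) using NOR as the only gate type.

(((b NOR b) NOR (c NOR c)) NOR ((b NOR b) NOR (c NOR c)))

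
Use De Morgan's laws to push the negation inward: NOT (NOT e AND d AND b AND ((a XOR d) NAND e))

e OR NOT d OR NOT b OR NOT ((a XOR d) NAND e)
De Morgan's: NOT(AND of terms) = OR of negations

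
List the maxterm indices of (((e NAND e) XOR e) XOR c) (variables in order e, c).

ΠM(1, 3) = (e OR NOT c) AND (NOT e OR NOT c)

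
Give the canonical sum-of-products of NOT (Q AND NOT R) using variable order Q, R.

Σm(0, 1, 3) = (NOT Q AND NOT R) OR (NOT Q AND R) OR (Q AND R)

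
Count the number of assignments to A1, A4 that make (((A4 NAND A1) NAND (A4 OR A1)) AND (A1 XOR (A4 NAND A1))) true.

Satisfying assignments: (0,0), (1,1)
Count: 2 out of 4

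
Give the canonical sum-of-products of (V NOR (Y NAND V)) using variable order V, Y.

Σm() = FALSE (no minterms)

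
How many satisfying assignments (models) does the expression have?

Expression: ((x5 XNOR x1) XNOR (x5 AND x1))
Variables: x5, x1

Satisfying assignments: (0,1), (1,0), (1,1)
Count: 3 out of 4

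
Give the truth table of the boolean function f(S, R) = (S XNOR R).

S | R | Output
--------------
0 | 0 | 1
0 | 1 | 0
1 | 0 | 0
1 | 1 | 1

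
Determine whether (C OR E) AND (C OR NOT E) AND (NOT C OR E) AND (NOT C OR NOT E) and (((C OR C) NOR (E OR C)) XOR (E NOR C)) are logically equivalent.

Yes, they are equivalent — the two output columns agree on all 4 assignments:
C | E | Expression 1 | Expression 2
-----------------------------------
0 | 0 | 0 | 0
0 | 1 | 0 | 0
1 | 0 | 0 | 0
1 | 1 | 0 | 0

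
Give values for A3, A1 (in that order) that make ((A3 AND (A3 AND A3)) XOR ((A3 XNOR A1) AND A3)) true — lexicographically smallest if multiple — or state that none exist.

A3=1, A1=0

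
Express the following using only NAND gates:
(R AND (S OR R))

((R NAND ((S NAND S) NAND (R NAND R))) NAND (R NAND ((S NAND S) NAND (R NAND R))))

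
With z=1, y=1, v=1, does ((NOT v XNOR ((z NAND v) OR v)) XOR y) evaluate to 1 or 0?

Substituting: ((NOT 1 XNOR ((1 NAND 1) OR 1)) XOR 1)
= 1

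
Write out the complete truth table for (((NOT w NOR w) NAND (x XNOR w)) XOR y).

x | w | y | Output
------------------
0 | 0 | 0 | 1
0 | 0 | 1 | 0
0 | 1 | 0 | 1
0 | 1 | 1 | 0
1 | 0 | 0 | 1
1 | 0 | 1 | 0
1 | 1 | 0 | 1
1 | 1 | 1 | 0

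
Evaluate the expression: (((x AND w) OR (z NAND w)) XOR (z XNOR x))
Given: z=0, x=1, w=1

Substituting: (((1 AND 1) OR (0 NAND 1)) XOR (0 XNOR 1))
= 1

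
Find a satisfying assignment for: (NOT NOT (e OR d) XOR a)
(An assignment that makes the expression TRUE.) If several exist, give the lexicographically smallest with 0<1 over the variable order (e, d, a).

e=0, d=0, a=1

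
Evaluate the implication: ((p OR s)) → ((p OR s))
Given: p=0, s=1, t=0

Antecedent ((p OR s)) = 1; consequent ((p OR s)) = 1.
1 → 1 = 1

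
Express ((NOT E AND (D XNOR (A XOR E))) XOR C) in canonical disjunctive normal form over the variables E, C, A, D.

(NOT E AND NOT C AND NOT A AND NOT D) OR (NOT E AND NOT C AND A AND D) OR (NOT E AND C AND NOT A AND D) OR (NOT E AND C AND A AND NOT D) OR (E AND C AND NOT A AND NOT D) OR (E AND C AND NOT A AND D) OR (E AND C AND A AND NOT D) OR (E AND C AND A AND D)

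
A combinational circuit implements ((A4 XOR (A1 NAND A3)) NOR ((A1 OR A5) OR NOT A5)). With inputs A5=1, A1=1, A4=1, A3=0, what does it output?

Substituting: ((1 XOR (1 NAND 0)) NOR ((1 OR 1) OR NOT 1))
= 0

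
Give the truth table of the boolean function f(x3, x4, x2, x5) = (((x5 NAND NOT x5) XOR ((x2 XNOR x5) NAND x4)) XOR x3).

x3 | x4 | x2 | x5 | Output
--------------------------
0 | 0 | 0 | 0 | 0
0 | 0 | 0 | 1 | 0
0 | 0 | 1 | 0 | 0
0 | 0 | 1 | 1 | 0
0 | 1 | 0 | 0 | 1
0 | 1 | 0 | 1 | 0
0 | 1 | 1 | 0 | 0
0 | 1 | 1 | 1 | 1
1 | 0 | 0 | 0 | 1
1 | 0 | 0 | 1 | 1
1 | 0 | 1 | 0 | 1
1 | 0 | 1 | 1 | 1
1 | 1 | 0 | 0 | 0
1 | 1 | 0 | 1 | 1
1 | 1 | 1 | 0 | 1
1 | 1 | 1 | 1 | 0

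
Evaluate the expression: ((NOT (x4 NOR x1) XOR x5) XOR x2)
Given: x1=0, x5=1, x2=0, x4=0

Substituting: ((NOT (0 NOR 0) XOR 1) XOR 0)
= 1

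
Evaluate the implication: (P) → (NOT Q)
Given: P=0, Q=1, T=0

Antecedent (P) = 0; consequent (NOT Q) = 0.
0 → 0 = 1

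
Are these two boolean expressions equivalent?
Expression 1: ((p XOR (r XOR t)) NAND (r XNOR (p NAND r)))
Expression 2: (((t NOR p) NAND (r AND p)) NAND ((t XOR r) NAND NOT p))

No. Counterexample: with r=0, t=0, p=0, Expression 1 = 1 but Expression 2 = 0.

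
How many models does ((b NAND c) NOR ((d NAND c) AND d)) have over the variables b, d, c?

Satisfying assignments: (1,0,1), (1,1,1)
Count: 2 out of 8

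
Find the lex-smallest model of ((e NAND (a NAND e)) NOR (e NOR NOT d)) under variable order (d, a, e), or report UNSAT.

d=0, a=0, e=1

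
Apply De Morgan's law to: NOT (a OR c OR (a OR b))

NOT a AND NOT c AND NOT (a OR b)
De Morgan's: NOT(OR of terms) = AND of negations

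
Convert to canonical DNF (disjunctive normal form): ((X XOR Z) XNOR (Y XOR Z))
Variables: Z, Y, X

(NOT Z AND NOT Y AND NOT X) OR (NOT Z AND Y AND X) OR (Z AND NOT Y AND NOT X) OR (Z AND Y AND X)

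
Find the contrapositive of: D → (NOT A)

Contrapositive: A → NOT D
Note: A statement and its contrapositive are logically equivalent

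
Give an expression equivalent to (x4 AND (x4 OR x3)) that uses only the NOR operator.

((x4 NOR x4) NOR (((x4 NOR x3) NOR (x4 NOR x3)) NOR ((x4 NOR x3) NOR (x4 NOR x3))))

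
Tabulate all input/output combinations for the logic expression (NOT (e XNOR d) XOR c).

c | e | d | Output
------------------
0 | 0 | 0 | 0
0 | 0 | 1 | 1
0 | 1 | 0 | 1
0 | 1 | 1 | 0
1 | 0 | 0 | 1
1 | 0 | 1 | 0
1 | 1 | 0 | 0
1 | 1 | 1 | 1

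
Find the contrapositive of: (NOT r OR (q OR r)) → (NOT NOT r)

Contrapositive: NOT r → NOT (NOT r OR (q OR r))
Note: A statement and its contrapositive are logically equivalent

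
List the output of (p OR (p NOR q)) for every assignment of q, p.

q | p | Output
--------------
0 | 0 | 1
0 | 1 | 1
1 | 0 | 0
1 | 1 | 1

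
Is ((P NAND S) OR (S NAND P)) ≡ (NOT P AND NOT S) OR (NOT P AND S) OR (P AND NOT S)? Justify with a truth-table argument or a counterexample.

Yes, they are equivalent — the two output columns agree on all 4 assignments:
P | S | Expression 1 | Expression 2
-----------------------------------
0 | 0 | 1 | 1
0 | 1 | 1 | 1
1 | 0 | 1 | 1
1 | 1 | 0 | 0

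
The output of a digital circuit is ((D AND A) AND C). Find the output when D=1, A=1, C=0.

Substituting: ((1 AND 1) AND 0)
= 0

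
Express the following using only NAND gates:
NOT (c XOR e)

(((c NAND (c NAND e)) NAND (e NAND (c NAND e))) NAND ((c NAND (c NAND e)) NAND (e NAND (c NAND e))))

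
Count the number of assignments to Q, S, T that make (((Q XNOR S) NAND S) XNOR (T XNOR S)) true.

Satisfying assignments: (0,0,0), (0,1,1), (1,0,0), (1,1,0)
Count: 4 out of 8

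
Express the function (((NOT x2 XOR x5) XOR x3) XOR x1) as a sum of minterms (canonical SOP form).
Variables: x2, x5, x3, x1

Σm(0, 3, 5, 6, 9, 10, 12, 15) = (NOT x2 AND NOT x5 AND NOT x3 AND NOT x1) OR (NOT x2 AND NOT x5 AND x3 AND x1) OR (NOT x2 AND x5 AND NOT x3 AND x1) OR (NOT x2 AND x5 AND x3 AND NOT x1) OR (x2 AND NOT x5 AND NOT x3 AND x1) OR (x2 AND NOT x5 AND x3 AND NOT x1) OR (x2 AND x5 AND NOT x3 AND NOT x1) OR (x2 AND x5 AND x3 AND x1)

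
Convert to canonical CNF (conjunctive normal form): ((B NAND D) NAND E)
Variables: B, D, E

(B OR D OR NOT E) AND (B OR NOT D OR NOT E) AND (NOT B OR D OR NOT E)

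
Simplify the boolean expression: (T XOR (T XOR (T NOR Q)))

By XOR self-cancellation ((E XOR v) XOR v = E):
= (T NOR Q)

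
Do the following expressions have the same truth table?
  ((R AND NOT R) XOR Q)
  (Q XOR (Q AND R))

No. Counterexample: with Q=1, R=1, Expression 1 = 1 but Expression 2 = 0.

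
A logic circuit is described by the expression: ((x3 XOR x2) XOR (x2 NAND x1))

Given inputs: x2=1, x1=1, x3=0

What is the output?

Substituting: ((0 XOR 1) XOR (1 NAND 1))
= 1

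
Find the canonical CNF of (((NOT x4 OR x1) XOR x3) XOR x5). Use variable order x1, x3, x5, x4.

(x1 OR x3 OR x5 OR NOT x4) AND (x1 OR x3 OR NOT x5 OR x4) AND (x1 OR NOT x3 OR x5 OR x4) AND (x1 OR NOT x3 OR NOT x5 OR NOT x4) AND (NOT x1 OR x3 OR NOT x5 OR x4) AND (NOT x1 OR x3 OR NOT x5 OR NOT x4) AND (NOT x1 OR NOT x3 OR x5 OR x4) AND (NOT x1 OR NOT x3 OR x5 OR NOT x4)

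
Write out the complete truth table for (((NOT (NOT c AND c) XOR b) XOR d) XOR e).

c | b | d | e | Output
----------------------
0 | 0 | 0 | 0 | 1
0 | 0 | 0 | 1 | 0
0 | 0 | 1 | 0 | 0
0 | 0 | 1 | 1 | 1
0 | 1 | 0 | 0 | 0
0 | 1 | 0 | 1 | 1
0 | 1 | 1 | 0 | 1
0 | 1 | 1 | 1 | 0
1 | 0 | 0 | 0 | 1
1 | 0 | 0 | 1 | 0
1 | 0 | 1 | 0 | 0
1 | 0 | 1 | 1 | 1
1 | 1 | 0 | 0 | 0
1 | 1 | 0 | 1 | 1
1 | 1 | 1 | 0 | 1
1 | 1 | 1 | 1 | 0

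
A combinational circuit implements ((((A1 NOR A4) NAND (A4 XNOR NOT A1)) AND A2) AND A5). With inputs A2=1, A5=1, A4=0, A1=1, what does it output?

Substituting: ((((1 NOR 0) NAND (0 XNOR NOT 1)) AND 1) AND 1)
= 1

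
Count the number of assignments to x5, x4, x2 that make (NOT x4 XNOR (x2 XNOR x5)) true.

Satisfying assignments: (0,0,0), (0,1,1), (1,0,1), (1,1,0)
Count: 4 out of 8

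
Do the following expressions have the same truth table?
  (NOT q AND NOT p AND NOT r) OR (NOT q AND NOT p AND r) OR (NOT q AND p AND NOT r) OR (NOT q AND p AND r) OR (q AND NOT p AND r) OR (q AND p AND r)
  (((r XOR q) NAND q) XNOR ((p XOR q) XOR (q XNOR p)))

Yes, they are equivalent — the two output columns agree on all 8 assignments:
q | p | r | Expression 1 | Expression 2
---------------------------------------
0 | 0 | 0 | 1 | 1
0 | 0 | 1 | 1 | 1
0 | 1 | 0 | 1 | 1
0 | 1 | 1 | 1 | 1
1 | 0 | 0 | 0 | 0
1 | 0 | 1 | 1 | 1
1 | 1 | 0 | 0 | 0
1 | 1 | 1 | 1 | 1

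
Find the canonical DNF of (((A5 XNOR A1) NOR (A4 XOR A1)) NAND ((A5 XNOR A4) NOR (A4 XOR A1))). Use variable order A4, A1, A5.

(NOT A4 AND NOT A1 AND NOT A5) OR (NOT A4 AND A1 AND NOT A5) OR (NOT A4 AND A1 AND A5) OR (A4 AND NOT A1 AND NOT A5) OR (A4 AND NOT A1 AND A5) OR (A4 AND A1 AND A5)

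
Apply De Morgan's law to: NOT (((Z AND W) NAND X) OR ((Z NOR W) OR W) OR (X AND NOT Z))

NOT ((Z AND W) NAND X) AND NOT ((Z NOR W) OR W) AND NOT (X AND NOT Z)
De Morgan's: NOT(OR of terms) = AND of negations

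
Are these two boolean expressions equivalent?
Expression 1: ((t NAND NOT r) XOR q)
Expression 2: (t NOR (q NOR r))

No. Counterexample: with q=0, t=0, r=0, Expression 1 = 1 but Expression 2 = 0.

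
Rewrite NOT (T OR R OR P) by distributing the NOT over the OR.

NOT T AND NOT R AND NOT P
De Morgan's: NOT(OR of terms) = AND of negations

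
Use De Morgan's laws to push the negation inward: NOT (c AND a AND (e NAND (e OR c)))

NOT c OR NOT a OR NOT (e NAND (e OR c))
De Morgan's: NOT(AND of terms) = OR of negations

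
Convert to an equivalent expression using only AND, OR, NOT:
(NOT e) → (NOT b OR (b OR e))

e OR (NOT b OR (b OR e))
(Implication elimination: A → B = NOT A OR B)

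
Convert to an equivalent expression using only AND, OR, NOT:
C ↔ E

(C AND E) OR (NOT C AND NOT E)
(Biconditional = both true or both false)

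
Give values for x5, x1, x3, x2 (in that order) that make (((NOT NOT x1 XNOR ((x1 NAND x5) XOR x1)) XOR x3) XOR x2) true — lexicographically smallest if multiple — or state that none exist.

x5=0, x1=0, x3=0, x2=1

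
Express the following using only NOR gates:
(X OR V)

((X NOR V) NOR (X NOR V))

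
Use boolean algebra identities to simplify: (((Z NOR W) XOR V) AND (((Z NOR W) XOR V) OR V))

By absorption (E AND (E OR v) = E):
= ((Z NOR W) XOR V)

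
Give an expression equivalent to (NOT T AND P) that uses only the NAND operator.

(((T NAND T) NAND P) NAND ((T NAND T) NAND P))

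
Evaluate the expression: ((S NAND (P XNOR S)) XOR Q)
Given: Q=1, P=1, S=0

Substituting: ((0 NAND (1 XNOR 0)) XOR 1)
= 0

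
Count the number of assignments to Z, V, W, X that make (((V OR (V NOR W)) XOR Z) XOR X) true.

Satisfying assignments: (0,0,0,0), (0,0,1,1), (0,1,0,0), (0,1,1,0), (1,0,0,1), (1,0,1,0), (1,1,0,1), (1,1,1,1)
Count: 8 out of 16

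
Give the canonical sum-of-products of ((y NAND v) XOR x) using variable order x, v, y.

Σm(0, 1, 2, 7) = (NOT x AND NOT v AND NOT y) OR (NOT x AND NOT v AND y) OR (NOT x AND v AND NOT y) OR (x AND v AND y)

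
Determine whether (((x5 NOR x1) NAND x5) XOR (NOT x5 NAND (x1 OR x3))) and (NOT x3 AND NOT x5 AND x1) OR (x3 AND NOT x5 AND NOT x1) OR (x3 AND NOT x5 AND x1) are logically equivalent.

Yes, they are equivalent — the two output columns agree on all 8 assignments:
x3 | x5 | x1 | Expression 1 | Expression 2
------------------------------------------
0 | 0 | 0 | 0 | 0
0 | 0 | 1 | 1 | 1
0 | 1 | 0 | 0 | 0
0 | 1 | 1 | 0 | 0
1 | 0 | 0 | 1 | 1
1 | 0 | 1 | 1 | 1
1 | 1 | 0 | 0 | 0
1 | 1 | 1 | 0 | 0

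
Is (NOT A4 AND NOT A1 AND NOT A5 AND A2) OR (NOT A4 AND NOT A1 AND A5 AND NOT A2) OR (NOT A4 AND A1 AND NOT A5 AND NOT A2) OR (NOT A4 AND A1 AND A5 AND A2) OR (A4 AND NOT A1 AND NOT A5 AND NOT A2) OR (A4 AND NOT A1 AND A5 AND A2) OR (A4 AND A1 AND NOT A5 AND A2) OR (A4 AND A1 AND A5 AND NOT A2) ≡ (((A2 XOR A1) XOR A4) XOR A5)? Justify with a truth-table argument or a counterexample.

Yes, they are equivalent — the two output columns agree on all 16 assignments:
A4 | A1 | A5 | A2 | Expression 1 | Expression 2
-----------------------------------------------
0 | 0 | 0 | 0 | 0 | 0
0 | 0 | 0 | 1 | 1 | 1
0 | 0 | 1 | 0 | 1 | 1
0 | 0 | 1 | 1 | 0 | 0
0 | 1 | 0 | 0 | 1 | 1
0 | 1 | 0 | 1 | 0 | 0
0 | 1 | 1 | 0 | 0 | 0
0 | 1 | 1 | 1 | 1 | 1
1 | 0 | 0 | 0 | 1 | 1
1 | 0 | 0 | 1 | 0 | 0
1 | 0 | 1 | 0 | 0 | 0
1 | 0 | 1 | 1 | 1 | 1
1 | 1 | 0 | 0 | 0 | 0
1 | 1 | 0 | 1 | 1 | 1
1 | 1 | 1 | 0 | 1 | 1
1 | 1 | 1 | 1 | 0 | 0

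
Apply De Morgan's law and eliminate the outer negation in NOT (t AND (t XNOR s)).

NOT t OR NOT (t XNOR s)
De Morgan's: NOT(AND of terms) = OR of negations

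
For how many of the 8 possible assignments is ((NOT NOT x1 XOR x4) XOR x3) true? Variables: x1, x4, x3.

Satisfying assignments: (0,0,1), (0,1,0), (1,0,0), (1,1,1)
Count: 4 out of 8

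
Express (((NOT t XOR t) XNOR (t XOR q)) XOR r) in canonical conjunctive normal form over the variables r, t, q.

(r OR t OR q) AND (r OR NOT t OR NOT q) AND (NOT r OR t OR NOT q) AND (NOT r OR NOT t OR q)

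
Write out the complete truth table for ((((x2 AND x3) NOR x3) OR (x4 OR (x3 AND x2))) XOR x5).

x3 | x5 | x2 | x4 | Output
--------------------------
0 | 0 | 0 | 0 | 1
0 | 0 | 0 | 1 | 1
0 | 0 | 1 | 0 | 1
0 | 0 | 1 | 1 | 1
0 | 1 | 0 | 0 | 0
0 | 1 | 0 | 1 | 0
0 | 1 | 1 | 0 | 0
0 | 1 | 1 | 1 | 0
1 | 0 | 0 | 0 | 0
1 | 0 | 0 | 1 | 1
1 | 0 | 1 | 0 | 1
1 | 0 | 1 | 1 | 1
1 | 1 | 0 | 0 | 1
1 | 1 | 0 | 1 | 0
1 | 1 | 1 | 0 | 0
1 | 1 | 1 | 1 | 0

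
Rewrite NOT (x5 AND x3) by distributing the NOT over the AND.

NOT x5 OR NOT x3
De Morgan's: NOT(AND of terms) = OR of negations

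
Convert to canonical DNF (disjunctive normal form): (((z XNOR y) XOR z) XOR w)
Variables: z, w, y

(NOT z AND NOT w AND NOT y) OR (NOT z AND w AND y) OR (z AND NOT w AND NOT y) OR (z AND w AND y)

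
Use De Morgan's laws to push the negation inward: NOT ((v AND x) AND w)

NOT (v AND x) OR NOT w
De Morgan's: NOT(AND of terms) = OR of negations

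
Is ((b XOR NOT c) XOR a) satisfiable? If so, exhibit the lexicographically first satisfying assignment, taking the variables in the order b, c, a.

b=0, c=0, a=0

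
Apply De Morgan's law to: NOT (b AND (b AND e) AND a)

NOT b OR NOT (b AND e) OR NOT a
De Morgan's: NOT(AND of terms) = OR of negations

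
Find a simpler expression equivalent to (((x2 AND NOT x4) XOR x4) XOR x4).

By XOR self-cancellation ((E XOR v) XOR v = E):
= (x2 AND NOT x4)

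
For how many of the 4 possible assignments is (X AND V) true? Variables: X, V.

Satisfying assignments: (1,1)
Count: 1 out of 4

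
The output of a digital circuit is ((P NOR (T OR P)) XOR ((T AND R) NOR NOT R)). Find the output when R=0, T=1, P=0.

Substituting: ((0 NOR (1 OR 0)) XOR ((1 AND 0) NOR NOT 0))
= 0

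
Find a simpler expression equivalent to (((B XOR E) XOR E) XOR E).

By XOR self-cancellation ((E XOR v) XOR v = E):
= (B XOR E)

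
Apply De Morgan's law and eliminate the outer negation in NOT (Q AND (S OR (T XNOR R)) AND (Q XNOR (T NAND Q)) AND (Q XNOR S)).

NOT Q OR NOT (S OR (T XNOR R)) OR NOT (Q XNOR (T NAND Q)) OR NOT (Q XNOR S)
De Morgan's: NOT(AND of terms) = OR of negations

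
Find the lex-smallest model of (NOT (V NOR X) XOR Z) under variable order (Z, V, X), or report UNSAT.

Z=0, V=0, X=1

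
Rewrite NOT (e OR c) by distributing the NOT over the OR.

NOT e AND NOT c
De Morgan's: NOT(OR of terms) = AND of negations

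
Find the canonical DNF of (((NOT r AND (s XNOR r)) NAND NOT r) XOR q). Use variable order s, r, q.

(NOT s AND NOT r AND q) OR (NOT s AND r AND NOT q) OR (s AND NOT r AND NOT q) OR (s AND r AND NOT q)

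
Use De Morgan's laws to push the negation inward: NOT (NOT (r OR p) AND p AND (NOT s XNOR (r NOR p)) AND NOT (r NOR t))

(r OR p) OR NOT p OR NOT (NOT s XNOR (r NOR p)) OR (r NOR t)
De Morgan's: NOT(AND of terms) = OR of negations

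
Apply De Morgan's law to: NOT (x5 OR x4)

NOT x5 AND NOT x4
De Morgan's: NOT(OR of terms) = AND of negations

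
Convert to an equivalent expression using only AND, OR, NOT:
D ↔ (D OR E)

(D AND (D OR E)) OR (NOT D AND NOT (D OR E))
(Biconditional = both true or both false)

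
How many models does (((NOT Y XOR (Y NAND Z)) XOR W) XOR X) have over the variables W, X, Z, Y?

Satisfying assignments: (0,0,0,1), (0,1,0,0), (0,1,1,0), (0,1,1,1), (1,0,0,0), (1,0,1,0), (1,0,1,1), (1,1,0,1)
Count: 8 out of 16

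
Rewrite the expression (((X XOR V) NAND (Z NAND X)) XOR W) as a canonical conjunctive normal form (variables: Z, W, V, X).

(Z OR W OR V OR NOT X) AND (Z OR W OR NOT V OR X) AND (Z OR NOT W OR V OR X) AND (Z OR NOT W OR NOT V OR NOT X) AND (NOT Z OR W OR NOT V OR X) AND (NOT Z OR NOT W OR V OR X) AND (NOT Z OR NOT W OR V OR NOT X) AND (NOT Z OR NOT W OR NOT V OR NOT X)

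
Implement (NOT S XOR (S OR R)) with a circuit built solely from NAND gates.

(((S NAND S) NAND ((S NAND S) NAND ((S NAND S) NAND (R NAND R)))) NAND (((S NAND S) NAND (R NAND R)) NAND ((S NAND S) NAND ((S NAND S) NAND (R NAND R)))))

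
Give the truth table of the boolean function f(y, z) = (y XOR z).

y | z | Output
--------------
0 | 0 | 0
0 | 1 | 1
1 | 0 | 1
1 | 1 | 0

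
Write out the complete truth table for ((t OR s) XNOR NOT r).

t | s | r | Output
------------------
0 | 0 | 0 | 0
0 | 0 | 1 | 1
0 | 1 | 0 | 1
0 | 1 | 1 | 0
1 | 0 | 0 | 1
1 | 0 | 1 | 0
1 | 1 | 0 | 1
1 | 1 | 1 | 0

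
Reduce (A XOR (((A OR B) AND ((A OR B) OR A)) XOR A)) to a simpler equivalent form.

By XOR self-cancellation ((E XOR v) XOR v = E) then absorption (E AND (E OR v) = E):
= (A OR B)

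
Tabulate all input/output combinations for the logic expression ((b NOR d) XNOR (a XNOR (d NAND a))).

b | d | a | Output
------------------
0 | 0 | 0 | 0
0 | 0 | 1 | 1
0 | 1 | 0 | 1
0 | 1 | 1 | 1
1 | 0 | 0 | 1
1 | 0 | 1 | 0
1 | 1 | 0 | 1
1 | 1 | 1 | 1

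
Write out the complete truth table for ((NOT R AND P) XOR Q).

R | P | Q | Output
------------------
0 | 0 | 0 | 0
0 | 0 | 1 | 1
0 | 1 | 0 | 1
0 | 1 | 1 | 0
1 | 0 | 0 | 0
1 | 0 | 1 | 1
1 | 1 | 0 | 0
1 | 1 | 1 | 1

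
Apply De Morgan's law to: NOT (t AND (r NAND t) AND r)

NOT t OR NOT (r NAND t) OR NOT r
De Morgan's: NOT(AND of terms) = OR of negations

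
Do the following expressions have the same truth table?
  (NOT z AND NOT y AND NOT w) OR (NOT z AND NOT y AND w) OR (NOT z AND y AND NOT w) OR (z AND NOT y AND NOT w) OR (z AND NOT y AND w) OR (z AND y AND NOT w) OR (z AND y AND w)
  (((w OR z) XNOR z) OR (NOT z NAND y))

Yes, they are equivalent — the two output columns agree on all 8 assignments:
z | y | w | Expression 1 | Expression 2
---------------------------------------
0 | 0 | 0 | 1 | 1
0 | 0 | 1 | 1 | 1
0 | 1 | 0 | 1 | 1
0 | 1 | 1 | 0 | 0
1 | 0 | 0 | 1 | 1
1 | 0 | 1 | 1 | 1
1 | 1 | 0 | 1 | 1
1 | 1 | 1 | 1 | 1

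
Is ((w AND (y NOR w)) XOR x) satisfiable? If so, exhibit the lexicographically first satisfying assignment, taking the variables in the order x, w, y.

x=1, w=0, y=0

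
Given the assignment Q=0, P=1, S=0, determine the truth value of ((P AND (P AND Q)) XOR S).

Substituting: ((1 AND (1 AND 0)) XOR 0)
= 0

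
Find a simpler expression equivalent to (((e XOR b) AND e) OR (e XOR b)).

By absorption (E OR (E AND v) = E):
= (e XOR b)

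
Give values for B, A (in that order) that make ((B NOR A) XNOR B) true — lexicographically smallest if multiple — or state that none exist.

B=0, A=1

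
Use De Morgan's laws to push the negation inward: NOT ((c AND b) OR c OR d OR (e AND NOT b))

NOT (c AND b) AND NOT c AND NOT d AND NOT (e AND NOT b)
De Morgan's: NOT(OR of terms) = AND of negations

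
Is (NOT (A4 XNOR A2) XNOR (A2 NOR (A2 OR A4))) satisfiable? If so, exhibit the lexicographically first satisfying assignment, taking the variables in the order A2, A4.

A2=1, A4=1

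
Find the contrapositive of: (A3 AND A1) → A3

Contrapositive: NOT A3 → NOT (A3 AND A1)
Note: A statement and its contrapositive are logically equivalent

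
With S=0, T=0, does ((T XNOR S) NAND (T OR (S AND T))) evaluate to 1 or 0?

Substituting: ((0 XNOR 0) NAND (0 OR (0 AND 0)))
= 1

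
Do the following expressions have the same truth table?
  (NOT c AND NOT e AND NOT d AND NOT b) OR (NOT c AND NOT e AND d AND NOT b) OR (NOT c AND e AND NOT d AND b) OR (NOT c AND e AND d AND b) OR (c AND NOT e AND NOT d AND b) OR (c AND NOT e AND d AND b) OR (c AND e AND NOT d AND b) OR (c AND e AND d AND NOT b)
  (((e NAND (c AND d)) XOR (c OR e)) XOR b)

Yes, they are equivalent — the two output columns agree on all 16 assignments:
c | e | d | b | Expression 1 | Expression 2
-------------------------------------------
0 | 0 | 0 | 0 | 1 | 1
0 | 0 | 0 | 1 | 0 | 0
0 | 0 | 1 | 0 | 1 | 1
0 | 0 | 1 | 1 | 0 | 0
0 | 1 | 0 | 0 | 0 | 0
0 | 1 | 0 | 1 | 1 | 1
0 | 1 | 1 | 0 | 0 | 0
0 | 1 | 1 | 1 | 1 | 1
1 | 0 | 0 | 0 | 0 | 0
1 | 0 | 0 | 1 | 1 | 1
1 | 0 | 1 | 0 | 0 | 0
1 | 0 | 1 | 1 | 1 | 1
1 | 1 | 0 | 0 | 0 | 0
1 | 1 | 0 | 1 | 1 | 1
1 | 1 | 1 | 0 | 1 | 1
1 | 1 | 1 | 1 | 0 | 0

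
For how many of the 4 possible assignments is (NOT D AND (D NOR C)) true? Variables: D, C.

Satisfying assignments: (0,0)
Count: 1 out of 4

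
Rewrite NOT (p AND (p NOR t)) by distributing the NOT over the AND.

NOT p OR NOT (p NOR t)
De Morgan's: NOT(AND of terms) = OR of negations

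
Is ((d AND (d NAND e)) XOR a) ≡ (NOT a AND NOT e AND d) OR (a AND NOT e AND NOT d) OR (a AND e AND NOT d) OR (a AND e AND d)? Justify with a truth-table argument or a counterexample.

Yes, they are equivalent — the two output columns agree on all 8 assignments:
a | e | d | Expression 1 | Expression 2
---------------------------------------
0 | 0 | 0 | 0 | 0
0 | 0 | 1 | 1 | 1
0 | 1 | 0 | 0 | 0
0 | 1 | 1 | 0 | 0
1 | 0 | 0 | 1 | 1
1 | 0 | 1 | 0 | 0
1 | 1 | 0 | 1 | 1
1 | 1 | 1 | 1 | 1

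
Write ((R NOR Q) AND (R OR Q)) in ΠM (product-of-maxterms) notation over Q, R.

ΠM(0, 1, 2, 3) = (Q OR R) AND (Q OR NOT R) AND (NOT Q OR R) AND (NOT Q OR NOT R)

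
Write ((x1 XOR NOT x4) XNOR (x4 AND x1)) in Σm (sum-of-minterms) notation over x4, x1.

Σm(1, 2, 3) = (NOT x4 AND x1) OR (x4 AND NOT x1) OR (x4 AND x1)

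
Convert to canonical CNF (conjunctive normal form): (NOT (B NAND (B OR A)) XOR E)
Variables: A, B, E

(A OR B OR E) AND (A OR NOT B OR NOT E) AND (NOT A OR B OR E) AND (NOT A OR NOT B OR NOT E)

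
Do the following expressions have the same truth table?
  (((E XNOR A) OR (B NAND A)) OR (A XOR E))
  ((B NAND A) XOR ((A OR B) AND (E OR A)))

No. Counterexample: with E=0, B=0, A=1, Expression 1 = 1 but Expression 2 = 0.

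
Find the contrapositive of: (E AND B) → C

Contrapositive: NOT C → NOT (E AND B)
Note: A statement and its contrapositive are logically equivalent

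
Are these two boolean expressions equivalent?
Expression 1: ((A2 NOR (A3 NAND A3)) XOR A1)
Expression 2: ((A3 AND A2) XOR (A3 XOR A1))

Yes, they are equivalent — the two output columns agree on all 8 assignments:
A2 | A1 | A3 | Expression 1 | Expression 2
------------------------------------------
0 | 0 | 0 | 0 | 0
0 | 0 | 1 | 1 | 1
0 | 1 | 0 | 1 | 1
0 | 1 | 1 | 0 | 0
1 | 0 | 0 | 0 | 0
1 | 0 | 1 | 0 | 0
1 | 1 | 0 | 1 | 1
1 | 1 | 1 | 1 | 1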